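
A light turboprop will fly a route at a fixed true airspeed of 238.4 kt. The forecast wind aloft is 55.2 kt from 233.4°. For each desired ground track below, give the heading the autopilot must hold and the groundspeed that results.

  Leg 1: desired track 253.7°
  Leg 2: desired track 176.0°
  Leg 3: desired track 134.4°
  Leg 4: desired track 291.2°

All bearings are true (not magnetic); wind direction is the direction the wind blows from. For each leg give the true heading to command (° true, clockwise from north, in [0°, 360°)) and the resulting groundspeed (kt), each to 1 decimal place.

Leg 1: heading=249.1°, groundspeed=185.9 kt
Leg 2: heading=187.2°, groundspeed=204.1 kt
Leg 3: heading=147.6°, groundspeed=240.7 kt
Leg 4: heading=279.9°, groundspeed=204.4 kt

Leg 1: desired track 253.7°; wind correction -4.6° → command heading 249.1°, groundspeed 185.9 kt
Leg 2: desired track 176.0°; wind correction +11.2° → command heading 187.2°, groundspeed 204.1 kt
Leg 3: desired track 134.4°; wind correction +13.2° → command heading 147.6°, groundspeed 240.7 kt
Leg 4: desired track 291.2°; wind correction -11.3° → command heading 279.9°, groundspeed 204.4 kt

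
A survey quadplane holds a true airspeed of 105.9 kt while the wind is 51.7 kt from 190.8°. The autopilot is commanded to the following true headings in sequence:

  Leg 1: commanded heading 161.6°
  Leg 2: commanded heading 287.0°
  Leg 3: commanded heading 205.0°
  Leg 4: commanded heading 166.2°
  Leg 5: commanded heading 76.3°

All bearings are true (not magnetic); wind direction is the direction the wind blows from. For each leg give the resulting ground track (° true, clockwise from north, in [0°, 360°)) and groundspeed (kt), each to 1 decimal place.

Leg 1: track=139.1°, groundspeed=65.8 kt
Leg 2: track=311.8°, groundspeed=122.8 kt
Leg 3: track=217.8°, groundspeed=57.2 kt
Leg 4: track=146.1°, groundspeed=62.7 kt
Leg 5: track=56.0°, groundspeed=135.8 kt

Leg 1: heading 161.6°; drift -22.5° → track 139.1°, groundspeed 65.8 kt
Leg 2: heading 287.0°; drift +24.8° → track 311.8°, groundspeed 122.8 kt
Leg 3: heading 205.0°; drift +12.8° → track 217.8°, groundspeed 57.2 kt
Leg 4: heading 166.2°; drift -20.1° → track 146.1°, groundspeed 62.7 kt
Leg 5: heading 76.3°; drift -20.3° → track 56.0°, groundspeed 135.8 kt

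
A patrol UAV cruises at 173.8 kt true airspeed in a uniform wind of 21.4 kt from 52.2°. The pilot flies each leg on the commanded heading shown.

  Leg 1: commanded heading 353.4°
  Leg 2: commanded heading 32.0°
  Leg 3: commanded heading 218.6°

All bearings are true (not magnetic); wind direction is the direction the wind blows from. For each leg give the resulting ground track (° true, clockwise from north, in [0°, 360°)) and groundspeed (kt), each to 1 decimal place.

Leg 1: track=347.0°, groundspeed=163.7 kt
Leg 2: track=29.2°, groundspeed=153.9 kt
Leg 3: track=220.1°, groundspeed=194.7 kt

Leg 1: heading 353.4°; drift -6.4° → track 347.0°, groundspeed 163.7 kt
Leg 2: heading 32.0°; drift -2.8° → track 29.2°, groundspeed 153.9 kt
Leg 3: heading 218.6°; drift +1.5° → track 220.1°, groundspeed 194.7 kt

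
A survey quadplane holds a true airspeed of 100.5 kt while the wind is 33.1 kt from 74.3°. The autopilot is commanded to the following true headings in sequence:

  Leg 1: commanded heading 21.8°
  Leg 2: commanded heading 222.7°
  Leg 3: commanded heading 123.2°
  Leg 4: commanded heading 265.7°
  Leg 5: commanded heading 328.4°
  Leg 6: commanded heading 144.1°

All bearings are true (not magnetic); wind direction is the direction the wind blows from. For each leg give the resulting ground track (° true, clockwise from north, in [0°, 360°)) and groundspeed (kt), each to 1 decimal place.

Leg 1: track=3.7°, groundspeed=84.5 kt
Leg 2: track=230.4°, groundspeed=129.9 kt
Leg 3: track=140.8°, groundspeed=82.6 kt
Leg 4: track=262.9°, groundspeed=133.1 kt
Leg 5: track=312.2°, groundspeed=114.1 kt
Leg 6: track=163.3°, groundspeed=94.3 kt

Leg 1: heading 21.8°; drift -18.1° → track 3.7°, groundspeed 84.5 kt
Leg 2: heading 222.7°; drift +7.7° → track 230.4°, groundspeed 129.9 kt
Leg 3: heading 123.2°; drift +17.6° → track 140.8°, groundspeed 82.6 kt
Leg 4: heading 265.7°; drift -2.8° → track 262.9°, groundspeed 133.1 kt
Leg 5: heading 328.4°; drift -16.2° → track 312.2°, groundspeed 114.1 kt
Leg 6: heading 144.1°; drift +19.2° → track 163.3°, groundspeed 94.3 kt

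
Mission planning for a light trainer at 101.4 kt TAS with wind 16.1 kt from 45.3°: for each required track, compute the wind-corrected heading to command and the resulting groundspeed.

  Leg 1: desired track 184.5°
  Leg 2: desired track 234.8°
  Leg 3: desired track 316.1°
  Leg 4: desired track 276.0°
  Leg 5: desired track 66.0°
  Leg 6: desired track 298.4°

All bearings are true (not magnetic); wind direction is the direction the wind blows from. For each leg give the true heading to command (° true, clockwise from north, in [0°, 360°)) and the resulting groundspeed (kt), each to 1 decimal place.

Leg 1: heading=178.5°, groundspeed=113.0 kt
Leg 2: heading=236.3°, groundspeed=117.2 kt
Leg 3: heading=325.2°, groundspeed=99.9 kt
Leg 4: heading=283.1°, groundspeed=110.8 kt
Leg 5: heading=62.8°, groundspeed=86.2 kt
Leg 6: heading=307.1°, groundspeed=104.9 kt

Leg 1: desired track 184.5°; wind correction -6.0° → command heading 178.5°, groundspeed 113.0 kt
Leg 2: desired track 234.8°; wind correction +1.5° → command heading 236.3°, groundspeed 117.2 kt
Leg 3: desired track 316.1°; wind correction +9.1° → command heading 325.2°, groundspeed 99.9 kt
Leg 4: desired track 276.0°; wind correction +7.1° → command heading 283.1°, groundspeed 110.8 kt
Leg 5: desired track 66.0°; wind correction -3.2° → command heading 62.8°, groundspeed 86.2 kt
Leg 6: desired track 298.4°; wind correction +8.7° → command heading 307.1°, groundspeed 104.9 kt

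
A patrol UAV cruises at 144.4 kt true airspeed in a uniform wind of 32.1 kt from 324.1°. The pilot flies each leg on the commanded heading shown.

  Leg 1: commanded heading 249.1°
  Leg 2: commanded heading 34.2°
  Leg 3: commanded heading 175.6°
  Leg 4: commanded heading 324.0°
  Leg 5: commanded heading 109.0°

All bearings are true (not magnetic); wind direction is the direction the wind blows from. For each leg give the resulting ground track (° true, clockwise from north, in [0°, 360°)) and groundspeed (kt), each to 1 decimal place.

Leg 1: track=236.3°, groundspeed=139.6 kt
Leg 2: track=46.9°, groundspeed=136.8 kt
Leg 3: track=170.0°, groundspeed=172.6 kt
Leg 4: track=324.0°, groundspeed=112.3 kt
Leg 5: track=115.2°, groundspeed=171.7 kt

Leg 1: heading 249.1°; drift -12.8° → track 236.3°, groundspeed 139.6 kt
Leg 2: heading 34.2°; drift +12.7° → track 46.9°, groundspeed 136.8 kt
Leg 3: heading 175.6°; drift -5.6° → track 170.0°, groundspeed 172.6 kt
Leg 4: heading 324.0°; drift +0.0° → track 324.0°, groundspeed 112.3 kt
Leg 5: heading 109.0°; drift +6.2° → track 115.2°, groundspeed 171.7 kt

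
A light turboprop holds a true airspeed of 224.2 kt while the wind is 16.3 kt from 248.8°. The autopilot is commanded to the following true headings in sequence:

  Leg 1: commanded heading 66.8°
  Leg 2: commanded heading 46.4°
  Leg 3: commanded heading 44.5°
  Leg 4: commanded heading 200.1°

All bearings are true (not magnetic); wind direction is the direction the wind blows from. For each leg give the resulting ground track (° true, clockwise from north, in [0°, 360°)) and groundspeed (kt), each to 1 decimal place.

Leg 1: heading 66.8°; drift +0.1° → track 66.9°, groundspeed 240.5 kt
Leg 2: heading 46.4°; drift +1.5° → track 47.9°, groundspeed 239.4 kt
Leg 3: heading 44.5°; drift +1.6° → track 46.1°, groundspeed 239.1 kt
Leg 4: heading 200.1°; drift -3.3° → track 196.8°, groundspeed 213.8 kt

Leg 1: track=66.9°, groundspeed=240.5 kt
Leg 2: track=47.9°, groundspeed=239.4 kt
Leg 3: track=46.1°, groundspeed=239.1 kt
Leg 4: track=196.8°, groundspeed=213.8 kt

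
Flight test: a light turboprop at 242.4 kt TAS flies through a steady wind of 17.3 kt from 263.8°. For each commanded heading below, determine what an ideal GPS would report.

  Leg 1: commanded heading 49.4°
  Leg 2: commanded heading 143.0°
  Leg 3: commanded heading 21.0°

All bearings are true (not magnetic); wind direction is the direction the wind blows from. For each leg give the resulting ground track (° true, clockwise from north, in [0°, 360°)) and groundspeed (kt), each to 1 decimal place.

Leg 1: track=51.6°, groundspeed=256.9 kt
Leg 2: track=139.6°, groundspeed=251.7 kt
Leg 3: track=24.5°, groundspeed=250.8 kt

Leg 1: heading 49.4°; drift +2.2° → track 51.6°, groundspeed 256.9 kt
Leg 2: heading 143.0°; drift -3.4° → track 139.6°, groundspeed 251.7 kt
Leg 3: heading 21.0°; drift +3.5° → track 24.5°, groundspeed 250.8 kt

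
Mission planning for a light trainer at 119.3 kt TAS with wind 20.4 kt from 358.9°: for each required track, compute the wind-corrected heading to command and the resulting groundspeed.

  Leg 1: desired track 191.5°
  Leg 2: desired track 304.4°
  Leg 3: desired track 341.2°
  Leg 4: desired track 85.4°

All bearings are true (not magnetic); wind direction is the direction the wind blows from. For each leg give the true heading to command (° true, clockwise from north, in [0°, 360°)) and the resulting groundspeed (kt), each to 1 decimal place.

Leg 1: heading=193.6°, groundspeed=139.1 kt
Leg 2: heading=312.4°, groundspeed=106.3 kt
Leg 3: heading=344.2°, groundspeed=99.7 kt
Leg 4: heading=75.6°, groundspeed=116.3 kt

Leg 1: desired track 191.5°; wind correction +2.1° → command heading 193.6°, groundspeed 139.1 kt
Leg 2: desired track 304.4°; wind correction +8.0° → command heading 312.4°, groundspeed 106.3 kt
Leg 3: desired track 341.2°; wind correction +3.0° → command heading 344.2°, groundspeed 99.7 kt
Leg 4: desired track 85.4°; wind correction -9.8° → command heading 75.6°, groundspeed 116.3 kt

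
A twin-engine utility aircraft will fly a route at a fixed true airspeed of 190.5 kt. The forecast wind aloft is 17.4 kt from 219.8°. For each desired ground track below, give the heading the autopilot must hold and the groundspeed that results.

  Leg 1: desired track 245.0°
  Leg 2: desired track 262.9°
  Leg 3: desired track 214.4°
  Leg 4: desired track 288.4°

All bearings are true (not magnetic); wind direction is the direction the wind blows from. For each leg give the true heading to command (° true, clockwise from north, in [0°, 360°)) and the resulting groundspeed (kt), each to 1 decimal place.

Leg 1: desired track 245.0°; wind correction -2.2° → command heading 242.8°, groundspeed 174.6 kt
Leg 2: desired track 262.9°; wind correction -3.6° → command heading 259.3°, groundspeed 177.4 kt
Leg 3: desired track 214.4°; wind correction +0.5° → command heading 214.9°, groundspeed 173.2 kt
Leg 4: desired track 288.4°; wind correction -4.9° → command heading 283.5°, groundspeed 183.5 kt

Leg 1: heading=242.8°, groundspeed=174.6 kt
Leg 2: heading=259.3°, groundspeed=177.4 kt
Leg 3: heading=214.9°, groundspeed=173.2 kt
Leg 4: heading=283.5°, groundspeed=183.5 kt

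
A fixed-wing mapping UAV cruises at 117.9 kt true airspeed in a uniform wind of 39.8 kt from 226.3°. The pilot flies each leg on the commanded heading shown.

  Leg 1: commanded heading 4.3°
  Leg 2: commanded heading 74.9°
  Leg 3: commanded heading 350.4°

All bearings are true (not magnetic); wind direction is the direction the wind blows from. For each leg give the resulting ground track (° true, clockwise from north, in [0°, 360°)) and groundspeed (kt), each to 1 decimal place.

Leg 1: track=14.5°, groundspeed=149.9 kt
Leg 2: track=67.8°, groundspeed=154.0 kt
Leg 3: track=3.6°, groundspeed=144.0 kt

Leg 1: heading 4.3°; drift +10.2° → track 14.5°, groundspeed 149.9 kt
Leg 2: heading 74.9°; drift -7.1° → track 67.8°, groundspeed 154.0 kt
Leg 3: heading 350.4°; drift +13.2° → track 3.6°, groundspeed 144.0 kt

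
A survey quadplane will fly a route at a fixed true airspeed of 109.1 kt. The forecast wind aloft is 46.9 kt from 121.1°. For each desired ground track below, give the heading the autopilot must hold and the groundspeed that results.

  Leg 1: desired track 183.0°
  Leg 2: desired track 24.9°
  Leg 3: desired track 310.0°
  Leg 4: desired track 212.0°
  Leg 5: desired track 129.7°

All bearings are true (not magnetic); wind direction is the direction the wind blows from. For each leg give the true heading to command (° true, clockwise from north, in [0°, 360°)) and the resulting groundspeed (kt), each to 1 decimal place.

Leg 1: heading=160.7°, groundspeed=78.9 kt
Leg 2: heading=50.2°, groundspeed=103.7 kt
Leg 3: heading=313.8°, groundspeed=155.2 kt
Leg 4: heading=186.5°, groundspeed=99.2 kt
Leg 5: heading=126.0°, groundspeed=62.5 kt

Leg 1: desired track 183.0°; wind correction -22.3° → command heading 160.7°, groundspeed 78.9 kt
Leg 2: desired track 24.9°; wind correction +25.3° → command heading 50.2°, groundspeed 103.7 kt
Leg 3: desired track 310.0°; wind correction +3.8° → command heading 313.8°, groundspeed 155.2 kt
Leg 4: desired track 212.0°; wind correction -25.5° → command heading 186.5°, groundspeed 99.2 kt
Leg 5: desired track 129.7°; wind correction -3.7° → command heading 126.0°, groundspeed 62.5 kt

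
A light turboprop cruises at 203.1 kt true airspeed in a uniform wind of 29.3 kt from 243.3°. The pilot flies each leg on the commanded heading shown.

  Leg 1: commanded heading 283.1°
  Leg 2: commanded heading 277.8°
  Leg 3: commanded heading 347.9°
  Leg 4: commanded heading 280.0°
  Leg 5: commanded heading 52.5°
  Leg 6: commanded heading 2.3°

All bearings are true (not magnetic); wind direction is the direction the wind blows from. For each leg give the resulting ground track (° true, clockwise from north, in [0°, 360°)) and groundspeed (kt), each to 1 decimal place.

Leg 1: heading 283.1°; drift +5.9° → track 289.0°, groundspeed 181.6 kt
Leg 2: heading 277.8°; drift +5.3° → track 283.1°, groundspeed 179.7 kt
Leg 3: heading 347.9°; drift +7.7° → track 355.6°, groundspeed 212.4 kt
Leg 4: heading 280.0°; drift +5.6° → track 285.6°, groundspeed 180.5 kt
Leg 5: heading 52.5°; drift +1.4° → track 53.9°, groundspeed 231.9 kt
Leg 6: heading 2.3°; drift +6.7° → track 9.0°, groundspeed 218.8 kt

Leg 1: track=289.0°, groundspeed=181.6 kt
Leg 2: track=283.1°, groundspeed=179.7 kt
Leg 3: track=355.6°, groundspeed=212.4 kt
Leg 4: track=285.6°, groundspeed=180.5 kt
Leg 5: track=53.9°, groundspeed=231.9 kt
Leg 6: track=9.0°, groundspeed=218.8 kt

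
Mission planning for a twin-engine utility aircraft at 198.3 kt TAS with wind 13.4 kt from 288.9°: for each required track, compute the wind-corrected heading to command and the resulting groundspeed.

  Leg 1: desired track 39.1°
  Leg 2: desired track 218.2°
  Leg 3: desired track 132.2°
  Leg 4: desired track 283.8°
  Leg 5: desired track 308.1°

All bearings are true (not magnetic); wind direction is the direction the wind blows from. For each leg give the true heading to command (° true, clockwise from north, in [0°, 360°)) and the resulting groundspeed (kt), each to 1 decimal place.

Leg 1: heading=35.5°, groundspeed=202.5 kt
Leg 2: heading=221.9°, groundspeed=193.5 kt
Leg 3: heading=133.7°, groundspeed=210.5 kt
Leg 4: heading=284.1°, groundspeed=184.9 kt
Leg 5: heading=306.8°, groundspeed=185.6 kt

Leg 1: desired track 39.1°; wind correction -3.6° → command heading 35.5°, groundspeed 202.5 kt
Leg 2: desired track 218.2°; wind correction +3.7° → command heading 221.9°, groundspeed 193.5 kt
Leg 3: desired track 132.2°; wind correction +1.5° → command heading 133.7°, groundspeed 210.5 kt
Leg 4: desired track 283.8°; wind correction +0.3° → command heading 284.1°, groundspeed 184.9 kt
Leg 5: desired track 308.1°; wind correction -1.3° → command heading 306.8°, groundspeed 185.6 kt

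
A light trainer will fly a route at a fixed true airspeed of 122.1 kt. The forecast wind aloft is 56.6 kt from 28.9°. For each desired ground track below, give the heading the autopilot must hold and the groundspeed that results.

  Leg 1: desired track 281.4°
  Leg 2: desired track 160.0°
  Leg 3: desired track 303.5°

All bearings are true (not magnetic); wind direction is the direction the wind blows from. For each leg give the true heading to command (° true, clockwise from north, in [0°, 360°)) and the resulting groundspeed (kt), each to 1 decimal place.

Leg 1: heading=307.6°, groundspeed=126.5 kt
Leg 2: heading=139.6°, groundspeed=151.6 kt
Leg 3: heading=331.0°, groundspeed=103.7 kt

Leg 1: desired track 281.4°; wind correction +26.2° → command heading 307.6°, groundspeed 126.5 kt
Leg 2: desired track 160.0°; wind correction -20.4° → command heading 139.6°, groundspeed 151.6 kt
Leg 3: desired track 303.5°; wind correction +27.5° → command heading 331.0°, groundspeed 103.7 kt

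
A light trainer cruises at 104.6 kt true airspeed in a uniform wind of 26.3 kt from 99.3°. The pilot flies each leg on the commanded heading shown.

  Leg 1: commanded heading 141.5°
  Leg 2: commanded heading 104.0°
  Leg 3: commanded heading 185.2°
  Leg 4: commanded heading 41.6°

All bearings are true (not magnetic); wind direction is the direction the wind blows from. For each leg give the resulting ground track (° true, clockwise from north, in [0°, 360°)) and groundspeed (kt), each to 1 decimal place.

Leg 1: heading 141.5°; drift +11.7° → track 153.2°, groundspeed 86.9 kt
Leg 2: heading 104.0°; drift +1.6° → track 105.6°, groundspeed 78.4 kt
Leg 3: heading 185.2°; drift +14.3° → track 199.5°, groundspeed 106.0 kt
Leg 4: heading 41.6°; drift -13.8° → track 27.8°, groundspeed 93.2 kt

Leg 1: track=153.2°, groundspeed=86.9 kt
Leg 2: track=105.6°, groundspeed=78.4 kt
Leg 3: track=199.5°, groundspeed=106.0 kt
Leg 4: track=27.8°, groundspeed=93.2 kt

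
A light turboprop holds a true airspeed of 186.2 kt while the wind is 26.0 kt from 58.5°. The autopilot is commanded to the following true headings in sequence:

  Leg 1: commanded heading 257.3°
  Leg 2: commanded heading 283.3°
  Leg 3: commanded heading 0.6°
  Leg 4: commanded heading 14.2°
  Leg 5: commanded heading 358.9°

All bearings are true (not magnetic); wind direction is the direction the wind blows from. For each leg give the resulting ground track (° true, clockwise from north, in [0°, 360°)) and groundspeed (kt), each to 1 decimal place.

Leg 1: heading 257.3°; drift -2.3° → track 255.0°, groundspeed 211.0 kt
Leg 2: heading 283.3°; drift -5.1° → track 278.2°, groundspeed 205.5 kt
Leg 3: heading 0.6°; drift -7.3° → track 353.3°, groundspeed 173.8 kt
Leg 4: heading 14.2°; drift -6.2° → track 8.0°, groundspeed 168.6 kt
Leg 5: heading 358.9°; drift -7.4° → track 351.5°, groundspeed 174.5 kt

Leg 1: track=255.0°, groundspeed=211.0 kt
Leg 2: track=278.2°, groundspeed=205.5 kt
Leg 3: track=353.3°, groundspeed=173.8 kt
Leg 4: track=8.0°, groundspeed=168.6 kt
Leg 5: track=351.5°, groundspeed=174.5 kt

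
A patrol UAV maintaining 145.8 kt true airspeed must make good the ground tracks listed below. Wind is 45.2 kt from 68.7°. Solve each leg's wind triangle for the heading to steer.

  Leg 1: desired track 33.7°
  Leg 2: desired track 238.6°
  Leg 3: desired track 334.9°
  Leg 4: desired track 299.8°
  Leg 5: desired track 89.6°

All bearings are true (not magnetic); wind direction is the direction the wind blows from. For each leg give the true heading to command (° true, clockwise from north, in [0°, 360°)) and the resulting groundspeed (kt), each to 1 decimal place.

Leg 1: heading=43.9°, groundspeed=106.5 kt
Leg 2: heading=235.5°, groundspeed=190.1 kt
Leg 3: heading=352.9°, groundspeed=141.6 kt
Leg 4: heading=313.8°, groundspeed=169.9 kt
Leg 5: heading=83.3°, groundspeed=102.7 kt

Leg 1: desired track 33.7°; wind correction +10.2° → command heading 43.9°, groundspeed 106.5 kt
Leg 2: desired track 238.6°; wind correction -3.1° → command heading 235.5°, groundspeed 190.1 kt
Leg 3: desired track 334.9°; wind correction +18.0° → command heading 352.9°, groundspeed 141.6 kt
Leg 4: desired track 299.8°; wind correction +14.0° → command heading 313.8°, groundspeed 169.9 kt
Leg 5: desired track 89.6°; wind correction -6.3° → command heading 83.3°, groundspeed 102.7 kt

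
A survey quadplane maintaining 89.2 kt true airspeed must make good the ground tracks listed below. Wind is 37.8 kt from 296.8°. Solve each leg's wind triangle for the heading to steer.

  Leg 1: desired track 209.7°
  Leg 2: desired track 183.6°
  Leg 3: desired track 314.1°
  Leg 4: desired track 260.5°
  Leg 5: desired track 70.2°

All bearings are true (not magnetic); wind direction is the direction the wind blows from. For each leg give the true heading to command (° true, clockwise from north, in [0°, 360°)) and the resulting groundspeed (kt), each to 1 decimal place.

Leg 1: heading=234.7°, groundspeed=78.9 kt
Leg 2: heading=206.5°, groundspeed=97.0 kt
Leg 3: heading=306.9°, groundspeed=52.4 kt
Leg 4: heading=275.0°, groundspeed=55.9 kt
Leg 5: heading=52.3°, groundspeed=110.8 kt

Leg 1: desired track 209.7°; wind correction +25.0° → command heading 234.7°, groundspeed 78.9 kt
Leg 2: desired track 183.6°; wind correction +22.9° → command heading 206.5°, groundspeed 97.0 kt
Leg 3: desired track 314.1°; wind correction -7.2° → command heading 306.9°, groundspeed 52.4 kt
Leg 4: desired track 260.5°; wind correction +14.5° → command heading 275.0°, groundspeed 55.9 kt
Leg 5: desired track 70.2°; wind correction -17.9° → command heading 52.3°, groundspeed 110.8 kt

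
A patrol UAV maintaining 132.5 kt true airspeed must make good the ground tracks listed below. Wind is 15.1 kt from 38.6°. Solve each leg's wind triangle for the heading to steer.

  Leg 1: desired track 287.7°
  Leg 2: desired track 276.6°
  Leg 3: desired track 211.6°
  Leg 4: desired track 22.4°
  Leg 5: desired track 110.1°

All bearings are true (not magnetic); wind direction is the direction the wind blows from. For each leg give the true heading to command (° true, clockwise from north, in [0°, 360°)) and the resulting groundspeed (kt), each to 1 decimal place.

Leg 1: heading=293.8°, groundspeed=137.1 kt
Leg 2: heading=282.1°, groundspeed=139.9 kt
Leg 3: heading=210.8°, groundspeed=147.5 kt
Leg 4: heading=24.2°, groundspeed=117.9 kt
Leg 5: heading=103.9°, groundspeed=126.9 kt

Leg 1: desired track 287.7°; wind correction +6.1° → command heading 293.8°, groundspeed 137.1 kt
Leg 2: desired track 276.6°; wind correction +5.5° → command heading 282.1°, groundspeed 139.9 kt
Leg 3: desired track 211.6°; wind correction -0.8° → command heading 210.8°, groundspeed 147.5 kt
Leg 4: desired track 22.4°; wind correction +1.8° → command heading 24.2°, groundspeed 117.9 kt
Leg 5: desired track 110.1°; wind correction -6.2° → command heading 103.9°, groundspeed 126.9 kt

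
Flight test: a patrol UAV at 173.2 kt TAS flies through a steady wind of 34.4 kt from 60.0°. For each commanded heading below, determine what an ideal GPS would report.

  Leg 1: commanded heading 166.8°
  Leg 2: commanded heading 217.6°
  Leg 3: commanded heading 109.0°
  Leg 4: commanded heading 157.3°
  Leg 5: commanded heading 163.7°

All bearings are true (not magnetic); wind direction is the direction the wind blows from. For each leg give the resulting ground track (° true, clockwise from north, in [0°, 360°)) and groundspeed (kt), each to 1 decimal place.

Leg 1: track=177.0°, groundspeed=186.1 kt
Leg 2: track=221.3°, groundspeed=205.4 kt
Leg 3: track=118.8°, groundspeed=152.9 kt
Leg 4: track=168.2°, groundspeed=180.8 kt
Leg 5: track=174.1°, groundspeed=184.4 kt

Leg 1: heading 166.8°; drift +10.2° → track 177.0°, groundspeed 186.1 kt
Leg 2: heading 217.6°; drift +3.7° → track 221.3°, groundspeed 205.4 kt
Leg 3: heading 109.0°; drift +9.8° → track 118.8°, groundspeed 152.9 kt
Leg 4: heading 157.3°; drift +10.9° → track 168.2°, groundspeed 180.8 kt
Leg 5: heading 163.7°; drift +10.4° → track 174.1°, groundspeed 184.4 kt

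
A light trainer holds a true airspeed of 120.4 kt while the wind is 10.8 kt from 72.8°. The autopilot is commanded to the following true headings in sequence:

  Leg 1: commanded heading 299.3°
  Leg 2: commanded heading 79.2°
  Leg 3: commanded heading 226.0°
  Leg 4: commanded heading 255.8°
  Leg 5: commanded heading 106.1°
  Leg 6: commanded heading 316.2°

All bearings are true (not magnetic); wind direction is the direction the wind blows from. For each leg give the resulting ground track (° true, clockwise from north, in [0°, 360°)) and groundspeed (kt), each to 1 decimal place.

Leg 1: heading 299.3°; drift -3.5° → track 295.8°, groundspeed 128.1 kt
Leg 2: heading 79.2°; drift +0.6° → track 79.8°, groundspeed 109.7 kt
Leg 3: heading 226.0°; drift +2.1° → track 228.1°, groundspeed 130.1 kt
Leg 4: heading 255.8°; drift -0.2° → track 255.6°, groundspeed 131.2 kt
Leg 5: heading 106.1°; drift +3.0° → track 109.1°, groundspeed 111.5 kt
Leg 6: heading 316.2°; drift -4.4° → track 311.8°, groundspeed 125.6 kt

Leg 1: track=295.8°, groundspeed=128.1 kt
Leg 2: track=79.8°, groundspeed=109.7 kt
Leg 3: track=228.1°, groundspeed=130.1 kt
Leg 4: track=255.6°, groundspeed=131.2 kt
Leg 5: track=109.1°, groundspeed=111.5 kt
Leg 6: track=311.8°, groundspeed=125.6 kt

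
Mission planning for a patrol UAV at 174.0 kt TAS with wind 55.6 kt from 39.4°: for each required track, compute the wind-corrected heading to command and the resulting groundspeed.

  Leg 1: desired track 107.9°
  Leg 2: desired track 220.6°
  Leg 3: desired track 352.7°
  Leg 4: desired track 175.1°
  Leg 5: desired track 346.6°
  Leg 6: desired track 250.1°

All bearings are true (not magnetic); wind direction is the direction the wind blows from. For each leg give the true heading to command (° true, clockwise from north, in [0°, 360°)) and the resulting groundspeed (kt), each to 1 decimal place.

Leg 1: desired track 107.9°; wind correction -17.3° → command heading 90.6°, groundspeed 145.8 kt
Leg 2: desired track 220.6°; wind correction +0.4° → command heading 221.0°, groundspeed 229.6 kt
Leg 3: desired track 352.7°; wind correction +13.4° → command heading 6.1°, groundspeed 131.1 kt
Leg 4: desired track 175.1°; wind correction -12.9° → command heading 162.2°, groundspeed 209.4 kt
Leg 5: desired track 346.6°; wind correction +14.7° → command heading 1.3°, groundspeed 134.7 kt
Leg 6: desired track 250.1°; wind correction +9.4° → command heading 259.5°, groundspeed 219.5 kt

Leg 1: heading=90.6°, groundspeed=145.8 kt
Leg 2: heading=221.0°, groundspeed=229.6 kt
Leg 3: heading=6.1°, groundspeed=131.1 kt
Leg 4: heading=162.2°, groundspeed=209.4 kt
Leg 5: heading=1.3°, groundspeed=134.7 kt
Leg 6: heading=259.5°, groundspeed=219.5 kt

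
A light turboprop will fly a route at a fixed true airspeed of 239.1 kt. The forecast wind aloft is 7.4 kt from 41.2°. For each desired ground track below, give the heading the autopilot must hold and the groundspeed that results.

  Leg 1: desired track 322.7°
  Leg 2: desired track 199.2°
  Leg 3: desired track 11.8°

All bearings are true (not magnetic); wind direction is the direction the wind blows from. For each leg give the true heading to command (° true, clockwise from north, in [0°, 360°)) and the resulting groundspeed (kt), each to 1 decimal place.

Leg 1: desired track 322.7°; wind correction +1.7° → command heading 324.4°, groundspeed 237.5 kt
Leg 2: desired track 199.2°; wind correction -0.7° → command heading 198.5°, groundspeed 245.9 kt
Leg 3: desired track 11.8°; wind correction +0.9° → command heading 12.7°, groundspeed 232.6 kt

Leg 1: heading=324.4°, groundspeed=237.5 kt
Leg 2: heading=198.5°, groundspeed=245.9 kt
Leg 3: heading=12.7°, groundspeed=232.6 kt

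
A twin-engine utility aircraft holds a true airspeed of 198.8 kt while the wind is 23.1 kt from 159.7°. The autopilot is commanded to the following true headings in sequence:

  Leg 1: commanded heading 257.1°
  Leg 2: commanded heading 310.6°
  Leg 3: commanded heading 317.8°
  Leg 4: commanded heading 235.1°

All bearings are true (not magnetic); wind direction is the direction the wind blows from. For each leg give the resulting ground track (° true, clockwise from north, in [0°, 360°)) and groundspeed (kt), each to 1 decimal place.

Leg 1: track=263.6°, groundspeed=203.1 kt
Leg 2: track=313.5°, groundspeed=219.3 kt
Leg 3: track=320.0°, groundspeed=220.4 kt
Leg 4: track=241.7°, groundspeed=194.3 kt

Leg 1: heading 257.1°; drift +6.5° → track 263.6°, groundspeed 203.1 kt
Leg 2: heading 310.6°; drift +2.9° → track 313.5°, groundspeed 219.3 kt
Leg 3: heading 317.8°; drift +2.2° → track 320.0°, groundspeed 220.4 kt
Leg 4: heading 235.1°; drift +6.6° → track 241.7°, groundspeed 194.3 kt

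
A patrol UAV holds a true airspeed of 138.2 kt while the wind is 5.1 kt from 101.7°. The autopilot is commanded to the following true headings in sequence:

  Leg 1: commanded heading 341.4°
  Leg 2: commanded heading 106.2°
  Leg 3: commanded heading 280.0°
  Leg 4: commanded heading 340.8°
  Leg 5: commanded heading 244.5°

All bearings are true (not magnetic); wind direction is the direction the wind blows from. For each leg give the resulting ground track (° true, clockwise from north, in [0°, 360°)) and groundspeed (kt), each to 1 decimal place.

Leg 1: track=339.6°, groundspeed=140.8 kt
Leg 2: track=106.4°, groundspeed=133.1 kt
Leg 3: track=280.1°, groundspeed=143.3 kt
Leg 4: track=339.0°, groundspeed=140.9 kt
Leg 5: track=245.7°, groundspeed=142.3 kt

Leg 1: heading 341.4°; drift -1.8° → track 339.6°, groundspeed 140.8 kt
Leg 2: heading 106.2°; drift +0.2° → track 106.4°, groundspeed 133.1 kt
Leg 3: heading 280.0°; drift +0.1° → track 280.1°, groundspeed 143.3 kt
Leg 4: heading 340.8°; drift -1.8° → track 339.0°, groundspeed 140.9 kt
Leg 5: heading 244.5°; drift +1.2° → track 245.7°, groundspeed 142.3 kt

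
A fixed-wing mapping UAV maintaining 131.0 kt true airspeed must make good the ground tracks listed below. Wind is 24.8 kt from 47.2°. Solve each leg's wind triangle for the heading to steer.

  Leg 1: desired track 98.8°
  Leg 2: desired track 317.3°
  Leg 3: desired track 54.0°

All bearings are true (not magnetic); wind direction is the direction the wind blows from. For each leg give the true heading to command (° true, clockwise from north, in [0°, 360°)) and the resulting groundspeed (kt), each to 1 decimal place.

Leg 1: desired track 98.8°; wind correction -8.5° → command heading 90.3°, groundspeed 114.1 kt
Leg 2: desired track 317.3°; wind correction +10.9° → command heading 328.2°, groundspeed 128.6 kt
Leg 3: desired track 54.0°; wind correction -1.3° → command heading 52.7°, groundspeed 106.3 kt

Leg 1: heading=90.3°, groundspeed=114.1 kt
Leg 2: heading=328.2°, groundspeed=128.6 kt
Leg 3: heading=52.7°, groundspeed=106.3 kt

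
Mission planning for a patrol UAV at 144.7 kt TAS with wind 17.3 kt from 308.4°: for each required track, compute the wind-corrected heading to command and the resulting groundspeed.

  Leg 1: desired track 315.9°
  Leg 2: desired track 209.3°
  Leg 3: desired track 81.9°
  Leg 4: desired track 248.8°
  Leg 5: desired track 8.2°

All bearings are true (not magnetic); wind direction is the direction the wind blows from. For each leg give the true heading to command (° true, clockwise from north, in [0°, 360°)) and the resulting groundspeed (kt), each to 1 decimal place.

Leg 1: desired track 315.9°; wind correction -0.9° → command heading 315.0°, groundspeed 127.5 kt
Leg 2: desired track 209.3°; wind correction +6.8° → command heading 216.1°, groundspeed 146.4 kt
Leg 3: desired track 81.9°; wind correction -5.0° → command heading 76.9°, groundspeed 156.1 kt
Leg 4: desired track 248.8°; wind correction +5.9° → command heading 254.7°, groundspeed 135.2 kt
Leg 5: desired track 8.2°; wind correction -5.9° → command heading 2.3°, groundspeed 135.2 kt

Leg 1: heading=315.0°, groundspeed=127.5 kt
Leg 2: heading=216.1°, groundspeed=146.4 kt
Leg 3: heading=76.9°, groundspeed=156.1 kt
Leg 4: heading=254.7°, groundspeed=135.2 kt
Leg 5: heading=2.3°, groundspeed=135.2 kt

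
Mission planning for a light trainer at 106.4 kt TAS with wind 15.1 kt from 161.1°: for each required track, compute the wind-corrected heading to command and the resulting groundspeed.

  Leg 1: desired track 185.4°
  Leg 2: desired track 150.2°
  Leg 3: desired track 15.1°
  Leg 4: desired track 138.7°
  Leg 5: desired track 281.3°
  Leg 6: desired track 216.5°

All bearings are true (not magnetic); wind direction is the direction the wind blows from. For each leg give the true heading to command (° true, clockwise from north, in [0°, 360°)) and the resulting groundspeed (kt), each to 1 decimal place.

Leg 1: desired track 185.4°; wind correction -3.3° → command heading 182.1°, groundspeed 92.5 kt
Leg 2: desired track 150.2°; wind correction +1.5° → command heading 151.7°, groundspeed 91.5 kt
Leg 3: desired track 15.1°; wind correction +4.6° → command heading 19.7°, groundspeed 118.6 kt
Leg 4: desired track 138.7°; wind correction +3.1° → command heading 141.8°, groundspeed 92.3 kt
Leg 5: desired track 281.3°; wind correction -7.0° → command heading 274.3°, groundspeed 113.2 kt
Leg 6: desired track 216.5°; wind correction -6.7° → command heading 209.8°, groundspeed 97.1 kt

Leg 1: heading=182.1°, groundspeed=92.5 kt
Leg 2: heading=151.7°, groundspeed=91.5 kt
Leg 3: heading=19.7°, groundspeed=118.6 kt
Leg 4: heading=141.8°, groundspeed=92.3 kt
Leg 5: heading=274.3°, groundspeed=113.2 kt
Leg 6: heading=209.8°, groundspeed=97.1 kt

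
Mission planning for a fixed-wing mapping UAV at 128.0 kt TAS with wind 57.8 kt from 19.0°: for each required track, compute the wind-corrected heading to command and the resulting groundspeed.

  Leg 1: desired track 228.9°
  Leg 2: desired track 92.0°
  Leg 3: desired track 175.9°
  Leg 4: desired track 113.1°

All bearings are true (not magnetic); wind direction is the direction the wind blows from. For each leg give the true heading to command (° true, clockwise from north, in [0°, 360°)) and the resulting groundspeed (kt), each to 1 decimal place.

Leg 1: heading=241.9°, groundspeed=174.8 kt
Leg 2: heading=66.4°, groundspeed=98.6 kt
Leg 3: heading=165.7°, groundspeed=179.1 kt
Leg 4: heading=86.3°, groundspeed=118.4 kt

Leg 1: desired track 228.9°; wind correction +13.0° → command heading 241.9°, groundspeed 174.8 kt
Leg 2: desired track 92.0°; wind correction -25.6° → command heading 66.4°, groundspeed 98.6 kt
Leg 3: desired track 175.9°; wind correction -10.2° → command heading 165.7°, groundspeed 179.1 kt
Leg 4: desired track 113.1°; wind correction -26.8° → command heading 86.3°, groundspeed 118.4 kt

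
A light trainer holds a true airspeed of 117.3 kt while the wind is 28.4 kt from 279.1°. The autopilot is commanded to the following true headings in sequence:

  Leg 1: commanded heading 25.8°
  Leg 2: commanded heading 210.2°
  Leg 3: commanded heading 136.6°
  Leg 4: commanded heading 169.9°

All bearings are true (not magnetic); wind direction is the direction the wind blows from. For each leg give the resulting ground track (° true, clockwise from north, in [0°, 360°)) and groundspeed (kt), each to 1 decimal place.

Leg 1: heading 25.8°; drift +12.2° → track 38.0°, groundspeed 128.4 kt
Leg 2: heading 210.2°; drift -13.9° → track 196.3°, groundspeed 110.3 kt
Leg 3: heading 136.6°; drift -7.0° → track 129.6°, groundspeed 140.9 kt
Leg 4: heading 169.9°; drift -12.0° → track 157.9°, groundspeed 129.4 kt

Leg 1: track=38.0°, groundspeed=128.4 kt
Leg 2: track=196.3°, groundspeed=110.3 kt
Leg 3: track=129.6°, groundspeed=140.9 kt
Leg 4: track=157.9°, groundspeed=129.4 kt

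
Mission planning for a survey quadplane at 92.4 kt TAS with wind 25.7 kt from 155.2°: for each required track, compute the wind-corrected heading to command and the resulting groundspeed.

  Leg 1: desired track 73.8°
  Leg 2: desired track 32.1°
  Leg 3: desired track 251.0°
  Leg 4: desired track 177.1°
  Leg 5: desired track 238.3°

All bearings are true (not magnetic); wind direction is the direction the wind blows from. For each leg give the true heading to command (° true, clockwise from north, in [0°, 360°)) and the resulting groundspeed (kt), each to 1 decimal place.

Leg 1: heading=89.8°, groundspeed=85.0 kt
Leg 2: heading=45.6°, groundspeed=103.9 kt
Leg 3: heading=234.9°, groundspeed=91.4 kt
Leg 4: heading=171.1°, groundspeed=68.1 kt
Leg 5: heading=222.3°, groundspeed=85.7 kt

Leg 1: desired track 73.8°; wind correction +16.0° → command heading 89.8°, groundspeed 85.0 kt
Leg 2: desired track 32.1°; wind correction +13.5° → command heading 45.6°, groundspeed 103.9 kt
Leg 3: desired track 251.0°; wind correction -16.1° → command heading 234.9°, groundspeed 91.4 kt
Leg 4: desired track 177.1°; wind correction -6.0° → command heading 171.1°, groundspeed 68.1 kt
Leg 5: desired track 238.3°; wind correction -16.0° → command heading 222.3°, groundspeed 85.7 kt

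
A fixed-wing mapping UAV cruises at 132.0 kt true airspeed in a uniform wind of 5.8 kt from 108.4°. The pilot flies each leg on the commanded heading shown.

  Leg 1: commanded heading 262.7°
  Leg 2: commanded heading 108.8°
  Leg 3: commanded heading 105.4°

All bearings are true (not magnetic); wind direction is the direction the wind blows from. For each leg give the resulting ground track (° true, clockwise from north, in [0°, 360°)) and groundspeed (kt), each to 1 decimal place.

Leg 1: track=263.8°, groundspeed=137.2 kt
Leg 2: track=108.8°, groundspeed=126.2 kt
Leg 3: track=105.3°, groundspeed=126.2 kt

Leg 1: heading 262.7°; drift +1.1° → track 263.8°, groundspeed 137.2 kt
Leg 2: heading 108.8°; drift +0.0° → track 108.8°, groundspeed 126.2 kt
Leg 3: heading 105.4°; drift -0.1° → track 105.3°, groundspeed 126.2 kt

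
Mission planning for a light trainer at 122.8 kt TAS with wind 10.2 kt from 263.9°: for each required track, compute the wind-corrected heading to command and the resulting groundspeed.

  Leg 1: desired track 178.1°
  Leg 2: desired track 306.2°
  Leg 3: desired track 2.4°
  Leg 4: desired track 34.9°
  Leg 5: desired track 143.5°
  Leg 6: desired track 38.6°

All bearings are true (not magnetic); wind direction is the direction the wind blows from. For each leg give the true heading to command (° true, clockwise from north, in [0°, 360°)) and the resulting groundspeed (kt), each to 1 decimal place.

Leg 1: heading=182.9°, groundspeed=121.6 kt
Leg 2: heading=303.0°, groundspeed=115.1 kt
Leg 3: heading=357.7°, groundspeed=123.9 kt
Leg 4: heading=31.3°, groundspeed=129.3 kt
Leg 5: heading=147.6°, groundspeed=127.6 kt
Leg 6: heading=35.2°, groundspeed=129.8 kt

Leg 1: desired track 178.1°; wind correction +4.8° → command heading 182.9°, groundspeed 121.6 kt
Leg 2: desired track 306.2°; wind correction -3.2° → command heading 303.0°, groundspeed 115.1 kt
Leg 3: desired track 2.4°; wind correction -4.7° → command heading 357.7°, groundspeed 123.9 kt
Leg 4: desired track 34.9°; wind correction -3.6° → command heading 31.3°, groundspeed 129.3 kt
Leg 5: desired track 143.5°; wind correction +4.1° → command heading 147.6°, groundspeed 127.6 kt
Leg 6: desired track 38.6°; wind correction -3.4° → command heading 35.2°, groundspeed 129.8 kt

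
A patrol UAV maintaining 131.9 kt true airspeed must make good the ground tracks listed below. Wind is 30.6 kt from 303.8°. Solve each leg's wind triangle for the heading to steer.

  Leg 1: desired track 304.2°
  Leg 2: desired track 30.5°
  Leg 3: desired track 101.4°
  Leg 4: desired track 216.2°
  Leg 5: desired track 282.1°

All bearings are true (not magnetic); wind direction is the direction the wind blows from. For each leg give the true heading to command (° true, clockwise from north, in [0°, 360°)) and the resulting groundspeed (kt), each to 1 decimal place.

Leg 1: heading=304.1°, groundspeed=101.3 kt
Leg 2: heading=17.1°, groundspeed=126.6 kt
Leg 3: heading=96.3°, groundspeed=159.7 kt
Leg 4: heading=229.6°, groundspeed=127.0 kt
Leg 5: heading=287.0°, groundspeed=103.0 kt

Leg 1: desired track 304.2°; wind correction -0.1° → command heading 304.1°, groundspeed 101.3 kt
Leg 2: desired track 30.5°; wind correction -13.4° → command heading 17.1°, groundspeed 126.6 kt
Leg 3: desired track 101.4°; wind correction -5.1° → command heading 96.3°, groundspeed 159.7 kt
Leg 4: desired track 216.2°; wind correction +13.4° → command heading 229.6°, groundspeed 127.0 kt
Leg 5: desired track 282.1°; wind correction +4.9° → command heading 287.0°, groundspeed 103.0 kt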